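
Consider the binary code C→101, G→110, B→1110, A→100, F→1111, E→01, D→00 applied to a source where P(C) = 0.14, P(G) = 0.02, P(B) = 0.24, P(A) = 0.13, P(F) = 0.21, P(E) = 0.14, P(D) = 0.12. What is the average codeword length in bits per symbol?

3.19 bits/symbol

L̄ = Σ pᵢ·ℓᵢ = 0.14·3 + 0.02·3 + 0.24·4 + 0.13·3 + 0.21·4 + 0.14·2 + 0.12·2 = 3.19 bits/symbol.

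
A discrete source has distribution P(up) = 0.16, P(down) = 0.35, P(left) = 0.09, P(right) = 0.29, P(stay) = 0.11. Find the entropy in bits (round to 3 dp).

H = −Σ pᵢ log₂ pᵢ.
−0.16·log₂(0.16) = 0.4230
−0.35·log₂(0.35) = 0.5301
−0.09·log₂(0.09) = 0.3127
−0.29·log₂(0.29) = 0.5179
−0.11·log₂(0.11) = 0.3503
Sum ≈ 2.1340 → 2.134 bits.

2.134 bits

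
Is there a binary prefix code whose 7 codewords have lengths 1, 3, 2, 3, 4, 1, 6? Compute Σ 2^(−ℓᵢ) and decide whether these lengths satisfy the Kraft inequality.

With common denominator 2^6 = 64: Σ 2^(−ℓᵢ) = 32/64 + 8/64 + 16/64 + 8/64 + 4/64 + 32/64 + 1/64 = 101/64 = 1.578125.
Kraft's inequality requires Σ ≤ 1; here Σ = 1.578125 > 1, so no such prefix code exists.

1.578125; no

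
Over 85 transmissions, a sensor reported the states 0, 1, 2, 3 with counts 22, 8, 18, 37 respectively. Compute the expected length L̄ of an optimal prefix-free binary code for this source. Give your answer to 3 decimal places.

Probabilities are the counts divided by 85.
Repeatedly combine the two least-probable nodes; the expected code length is the sum of the merged weights.
merge 8/85 + 18/85 → 26/85
merge 22/85 + 26/85 → 48/85
merge 37/85 + 48/85 → 1
L = 26/85 + 48/85 + 1 = 159/85 ≈ 1.871 bits/symbol.

1.871 bits/symbol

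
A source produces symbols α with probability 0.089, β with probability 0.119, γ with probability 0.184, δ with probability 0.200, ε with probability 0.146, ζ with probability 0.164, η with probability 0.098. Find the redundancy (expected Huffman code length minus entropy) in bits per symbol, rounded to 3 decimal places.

0.049 bits

Entropy H = −Σ p log₂ p ≈ 2.7513 bits.
Huffman merges: 89/1000+49/500→187/1000; 119/1000+73/500→53/200; 41/250+23/125→87/250; 187/1000+1/5→387/1000; 53/200+87/250→613/1000; 387/1000+613/1000→1. L = 14/5 ≈ 2.8000.
L − H = 2.8000 − 2.7513 = 0.049 bits.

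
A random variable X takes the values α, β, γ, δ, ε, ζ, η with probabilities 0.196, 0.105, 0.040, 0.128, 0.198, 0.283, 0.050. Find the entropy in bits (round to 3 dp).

2.562 bits

H = −Σ pᵢ log₂ pᵢ.
−0.196·log₂(0.196) = 0.4608
−0.105·log₂(0.105) = 0.3414
−0.040·log₂(0.040) = 0.1858
−0.128·log₂(0.128) = 0.3796
−0.198·log₂(0.198) = 0.4626
−0.283·log₂(0.283) = 0.5154
−0.050·log₂(0.050) = 0.2161
Sum ≈ 2.5617 → 2.562 bits.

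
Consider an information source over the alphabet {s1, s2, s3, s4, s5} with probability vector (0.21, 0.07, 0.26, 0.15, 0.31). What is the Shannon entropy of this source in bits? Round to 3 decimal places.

2.181 bits

H = −Σ pᵢ log₂ pᵢ.
−0.21·log₂(0.21) = 0.4728
−0.07·log₂(0.07) = 0.2686
−0.26·log₂(0.26) = 0.5053
−0.15·log₂(0.15) = 0.4105
−0.31·log₂(0.31) = 0.5238
Sum ≈ 2.1810 → 2.181 bits.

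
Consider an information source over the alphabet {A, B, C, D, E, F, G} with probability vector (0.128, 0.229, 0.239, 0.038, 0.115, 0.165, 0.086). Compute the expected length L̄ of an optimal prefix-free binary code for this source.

2.656 bits/symbol

Repeatedly combine the two least-probable nodes; the expected code length is the sum of the merged weights.
merge 19/500 + 43/500 → 31/250
merge 23/200 + 31/250 → 239/1000
merge 16/125 + 33/200 → 293/1000
merge 229/1000 + 239/1000 → 117/250
merge 239/1000 + 293/1000 → 133/250
merge 117/250 + 133/250 → 1
L = 31/250 + 239/1000 + 293/1000 + 117/250 + 133/250 + 1 = 332/125 = 2.656 bits/symbol.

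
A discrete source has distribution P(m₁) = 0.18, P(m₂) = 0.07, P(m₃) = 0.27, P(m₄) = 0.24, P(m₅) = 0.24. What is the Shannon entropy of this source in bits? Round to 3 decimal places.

H = −Σ pᵢ log₂ pᵢ.
−0.18·log₂(0.18) = 0.4453
−0.07·log₂(0.07) = 0.2686
−0.27·log₂(0.27) = 0.5100
−0.24·log₂(0.24) = 0.4941
−0.24·log₂(0.24) = 0.4941
Sum ≈ 2.2122 → 2.212 bits.

2.212 bits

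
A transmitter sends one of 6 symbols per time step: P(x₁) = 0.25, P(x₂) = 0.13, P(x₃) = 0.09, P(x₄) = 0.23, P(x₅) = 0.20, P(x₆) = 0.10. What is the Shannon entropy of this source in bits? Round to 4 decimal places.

2.4795 bits

H = −Σ pᵢ log₂ pᵢ.
−0.25·log₂(0.25) = 0.5000
−0.13·log₂(0.13) = 0.3826
−0.09·log₂(0.09) = 0.3127
−0.23·log₂(0.23) = 0.4877
−0.20·log₂(0.20) = 0.4644
−0.10·log₂(0.10) = 0.3322
Sum ≈ 2.4795 → 2.4795 bits.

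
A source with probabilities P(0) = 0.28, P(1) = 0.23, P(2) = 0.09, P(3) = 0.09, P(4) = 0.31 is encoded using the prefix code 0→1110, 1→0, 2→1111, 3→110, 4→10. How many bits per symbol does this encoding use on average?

2.6 bits/symbol

L̄ = Σ pᵢ·ℓᵢ = 0.28·4 + 0.23·1 + 0.09·4 + 0.09·3 + 0.31·2 = 2.6 bits/symbol.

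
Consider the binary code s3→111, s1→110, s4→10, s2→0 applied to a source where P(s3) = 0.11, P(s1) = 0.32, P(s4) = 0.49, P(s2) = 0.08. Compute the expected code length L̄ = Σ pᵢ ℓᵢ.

L̄ = Σ pᵢ·ℓᵢ = 0.11·3 + 0.32·3 + 0.49·2 + 0.08·1 = 2.35 bits/symbol.

2.35 bits/symbol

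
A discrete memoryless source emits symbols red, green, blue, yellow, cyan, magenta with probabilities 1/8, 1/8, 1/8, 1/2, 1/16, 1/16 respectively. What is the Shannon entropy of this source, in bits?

Each probability is a power of 1/2, so log₂(1/p) is an integer.
H = Σ p·log₂(1/p) = 1/8·3 + 1/8·3 + 1/8·3 + 1/2·1 + 1/16·4 + 1/16·4 = 2.125 bits.

2.125 bits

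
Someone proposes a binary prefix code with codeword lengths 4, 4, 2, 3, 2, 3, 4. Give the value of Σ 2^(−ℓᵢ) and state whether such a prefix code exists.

With common denominator 2^4 = 16: Σ 2^(−ℓᵢ) = 1/16 + 1/16 + 4/16 + 2/16 + 4/16 + 2/16 + 1/16 = 15/16 = 0.9375.
Kraft's inequality requires Σ ≤ 1; here Σ = 0.9375 ≤ 1, so such a prefix code exists.

0.9375; yes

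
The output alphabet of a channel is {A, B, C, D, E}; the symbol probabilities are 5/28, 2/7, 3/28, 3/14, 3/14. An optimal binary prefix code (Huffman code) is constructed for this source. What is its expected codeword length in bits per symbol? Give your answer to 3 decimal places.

2.286 bits/symbol

Repeatedly combine the two least-probable nodes; the expected code length is the sum of the merged weights.
merge 3/28 + 5/28 → 2/7
merge 3/14 + 3/14 → 3/7
merge 2/7 + 2/7 → 4/7
merge 3/7 + 4/7 → 1
L = 2/7 + 3/7 + 4/7 + 1 = 16/7 ≈ 2.286 bits/symbol.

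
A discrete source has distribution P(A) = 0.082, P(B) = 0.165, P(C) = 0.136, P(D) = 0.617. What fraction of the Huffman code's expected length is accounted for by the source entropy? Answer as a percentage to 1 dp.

96.6%

Entropy H = −Σ p log₂ p ≈ 1.5461 bits.
Huffman merges: 41/500+17/125→109/500; 33/200+109/500→383/1000; 383/1000+617/1000→1. L = 1601/1000 ≈ 1.6010.
Efficiency = H/L = 1.5461/1.6010 = 96.6%.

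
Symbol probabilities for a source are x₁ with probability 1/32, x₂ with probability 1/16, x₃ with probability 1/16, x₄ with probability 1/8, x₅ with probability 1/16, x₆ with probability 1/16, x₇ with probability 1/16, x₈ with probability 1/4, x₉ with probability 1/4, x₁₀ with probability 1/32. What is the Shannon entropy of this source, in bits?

Each probability is a power of 1/2, so log₂(1/p) is an integer.
H = Σ p·log₂(1/p) = 1/32·5 + 1/16·4 + 1/16·4 + 1/8·3 + 1/16·4 + 1/16·4 + 1/16·4 + 1/4·2 + 1/4·2 + 1/32·5 = 2.9375 bits.

2.9375 bits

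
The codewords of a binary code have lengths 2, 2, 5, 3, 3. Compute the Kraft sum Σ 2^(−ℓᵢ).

With common denominator 2^5 = 32: Σ 2^(−ℓᵢ) = 8/32 + 8/32 + 1/32 + 4/32 + 4/32 = 25/32 = 0.78125.

0.78125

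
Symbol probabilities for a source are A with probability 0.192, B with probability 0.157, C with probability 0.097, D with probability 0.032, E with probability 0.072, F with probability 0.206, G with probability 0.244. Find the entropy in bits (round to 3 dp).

H = −Σ pᵢ log₂ pᵢ.
−0.192·log₂(0.192) = 0.4571
−0.157·log₂(0.157) = 0.4194
−0.097·log₂(0.097) = 0.3265
−0.032·log₂(0.032) = 0.1589
−0.072·log₂(0.072) = 0.2733
−0.206·log₂(0.206) = 0.4695
−0.244·log₂(0.244) = 0.4966
Sum ≈ 2.6013 → 2.601 bits.

2.601 bits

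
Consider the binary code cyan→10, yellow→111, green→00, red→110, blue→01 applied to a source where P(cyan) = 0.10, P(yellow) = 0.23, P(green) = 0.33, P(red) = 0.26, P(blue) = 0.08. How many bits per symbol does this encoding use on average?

L̄ = Σ pᵢ·ℓᵢ = 0.10·2 + 0.23·3 + 0.33·2 + 0.26·3 + 0.08·2 = 2.49 bits/symbol.

2.49 bits/symbol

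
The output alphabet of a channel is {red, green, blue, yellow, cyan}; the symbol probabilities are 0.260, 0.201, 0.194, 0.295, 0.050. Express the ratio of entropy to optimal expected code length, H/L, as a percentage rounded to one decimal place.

96.5%

Entropy H = −Σ p log₂ p ≈ 2.1652 bits.
Huffman merges: 1/20+97/500→61/250; 201/1000+61/250→89/200; 13/50+59/200→111/200; 89/200+111/200→1. L = 561/250 ≈ 2.2440.
Efficiency = H/L = 2.1652/2.2440 = 96.5%.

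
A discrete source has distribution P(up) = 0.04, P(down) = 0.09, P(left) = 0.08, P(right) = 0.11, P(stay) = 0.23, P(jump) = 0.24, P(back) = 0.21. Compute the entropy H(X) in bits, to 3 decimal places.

2.595 bits

H = −Σ pᵢ log₂ pᵢ.
−0.04·log₂(0.04) = 0.1858
−0.09·log₂(0.09) = 0.3127
−0.08·log₂(0.08) = 0.2915
−0.11·log₂(0.11) = 0.3503
−0.23·log₂(0.23) = 0.4877
−0.24·log₂(0.24) = 0.4941
−0.21·log₂(0.21) = 0.4728
Sum ≈ 2.5948 → 2.595 bits.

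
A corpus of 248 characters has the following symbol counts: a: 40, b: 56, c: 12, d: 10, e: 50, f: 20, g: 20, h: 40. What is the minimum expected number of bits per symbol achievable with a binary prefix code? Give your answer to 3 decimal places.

Probabilities are the counts divided by 248.
Repeatedly combine the two least-probable nodes; the expected code length is the sum of the merged weights.
merge 5/124 + 3/62 → 11/124
merge 5/62 + 5/62 → 5/31
merge 11/124 + 5/31 → 1/4
merge 5/31 + 5/31 → 10/31
merge 25/124 + 7/31 → 53/124
merge 1/4 + 10/31 → 71/124
merge 53/124 + 71/124 → 1
L = 11/124 + 5/31 + 1/4 + 10/31 + 53/124 + 71/124 + 1 = 175/62 ≈ 2.823 bits/symbol.

2.823 bits/symbol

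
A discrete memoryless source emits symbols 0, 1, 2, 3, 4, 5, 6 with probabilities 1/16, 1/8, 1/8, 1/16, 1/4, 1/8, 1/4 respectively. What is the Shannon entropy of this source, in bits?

Each probability is a power of 1/2, so log₂(1/p) is an integer.
H = Σ p·log₂(1/p) = 1/16·4 + 1/8·3 + 1/8·3 + 1/16·4 + 1/4·2 + 1/8·3 + 1/4·2 = 2.625 bits.

2.625 bits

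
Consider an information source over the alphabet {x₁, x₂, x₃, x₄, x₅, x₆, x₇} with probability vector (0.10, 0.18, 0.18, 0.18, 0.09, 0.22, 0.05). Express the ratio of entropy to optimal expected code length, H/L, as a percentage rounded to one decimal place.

Entropy H = −Σ p log₂ p ≈ 2.6774 bits.
Huffman merges: 1/20+9/100→7/50; 1/10+7/50→6/25; 9/50+9/50→9/25; 9/50+11/50→2/5; 6/25+9/25→3/5; 2/5+3/5→1. L = 137/50 ≈ 2.7400.
Efficiency = H/L = 2.6774/2.7400 = 97.7%.

97.7%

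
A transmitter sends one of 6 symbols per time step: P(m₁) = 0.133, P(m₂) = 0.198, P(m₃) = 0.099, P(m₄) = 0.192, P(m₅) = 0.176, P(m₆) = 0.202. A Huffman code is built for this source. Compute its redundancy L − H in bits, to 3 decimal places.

0.056 bits

Entropy H = −Σ p log₂ p ≈ 2.5444 bits.
Huffman merges: 99/1000+133/1000→29/125; 22/125+24/125→46/125; 99/500+101/500→2/5; 29/125+46/125→3/5; 2/5+3/5→1. L = 13/5 ≈ 2.6000.
L − H = 2.6000 − 2.5444 = 0.056 bits.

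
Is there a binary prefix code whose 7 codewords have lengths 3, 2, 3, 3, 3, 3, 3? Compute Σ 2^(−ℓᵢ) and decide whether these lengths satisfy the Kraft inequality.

With common denominator 2^3 = 8: Σ 2^(−ℓᵢ) = 1/8 + 2/8 + 1/8 + 1/8 + 1/8 + 1/8 + 1/8 = 8/8 = 1.
Kraft's inequality requires Σ ≤ 1; here Σ = 1 ≤ 1, so such a prefix code exists.

1; yes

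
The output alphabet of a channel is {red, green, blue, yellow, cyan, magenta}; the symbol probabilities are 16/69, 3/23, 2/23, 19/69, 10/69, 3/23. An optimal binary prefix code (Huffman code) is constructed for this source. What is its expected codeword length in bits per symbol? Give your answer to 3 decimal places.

Repeatedly combine the two least-probable nodes; the expected code length is the sum of the merged weights.
merge 2/23 + 3/23 → 5/23
merge 3/23 + 10/69 → 19/69
merge 5/23 + 16/69 → 31/69
merge 19/69 + 19/69 → 38/69
merge 31/69 + 38/69 → 1
L = 5/23 + 19/69 + 31/69 + 38/69 + 1 = 172/69 ≈ 2.493 bits/symbol.

2.493 bits/symbol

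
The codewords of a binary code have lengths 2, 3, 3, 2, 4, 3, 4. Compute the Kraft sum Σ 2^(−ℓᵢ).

With common denominator 2^4 = 16: Σ 2^(−ℓᵢ) = 4/16 + 2/16 + 2/16 + 4/16 + 1/16 + 2/16 + 1/16 = 16/16 = 1.

1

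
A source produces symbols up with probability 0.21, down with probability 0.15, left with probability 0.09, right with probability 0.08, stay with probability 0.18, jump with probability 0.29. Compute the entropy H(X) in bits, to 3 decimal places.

H = −Σ pᵢ log₂ pᵢ.
−0.21·log₂(0.21) = 0.4728
−0.15·log₂(0.15) = 0.4105
−0.09·log₂(0.09) = 0.3127
−0.08·log₂(0.08) = 0.2915
−0.18·log₂(0.18) = 0.4453
−0.29·log₂(0.29) = 0.5179
Sum ≈ 2.4507 → 2.451 bits.

2.451 bits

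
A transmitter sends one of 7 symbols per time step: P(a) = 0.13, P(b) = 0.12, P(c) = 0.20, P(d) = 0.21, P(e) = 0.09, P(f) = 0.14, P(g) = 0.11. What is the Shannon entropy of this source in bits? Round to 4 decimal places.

2.7470 bits

H = −Σ pᵢ log₂ pᵢ.
−0.13·log₂(0.13) = 0.3826
−0.12·log₂(0.12) = 0.3671
−0.20·log₂(0.20) = 0.4644
−0.21·log₂(0.21) = 0.4728
−0.09·log₂(0.09) = 0.3127
−0.14·log₂(0.14) = 0.3971
−0.11·log₂(0.11) = 0.3503
Sum ≈ 2.7470 → 2.7470 bits.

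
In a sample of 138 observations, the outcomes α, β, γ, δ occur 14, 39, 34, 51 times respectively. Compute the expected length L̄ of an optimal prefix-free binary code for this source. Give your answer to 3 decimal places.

1.978 bits/symbol

Probabilities are the counts divided by 138.
Repeatedly combine the two least-probable nodes; the expected code length is the sum of the merged weights.
merge 7/69 + 17/69 → 8/23
merge 13/46 + 8/23 → 29/46
merge 17/46 + 29/46 → 1
L = 8/23 + 29/46 + 1 = 91/46 ≈ 1.978 bits/symbol.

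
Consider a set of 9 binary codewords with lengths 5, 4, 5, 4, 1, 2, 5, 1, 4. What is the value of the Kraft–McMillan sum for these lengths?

1.53125

With common denominator 2^5 = 32: Σ 2^(−ℓᵢ) = 1/32 + 2/32 + 1/32 + 2/32 + 16/32 + 8/32 + 1/32 + 16/32 + 2/32 = 49/32 = 1.53125.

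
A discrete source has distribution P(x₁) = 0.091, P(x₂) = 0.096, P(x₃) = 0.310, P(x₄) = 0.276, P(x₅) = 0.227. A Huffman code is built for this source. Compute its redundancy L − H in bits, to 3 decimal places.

0.026 bits

Entropy H = −Σ p log₂ p ≈ 2.1612 bits.
Huffman merges: 91/1000+12/125→187/1000; 187/1000+227/1000→207/500; 69/250+31/100→293/500; 207/500+293/500→1. L = 2187/1000 ≈ 2.1870.
L − H = 2.1870 − 2.1612 = 0.026 bits.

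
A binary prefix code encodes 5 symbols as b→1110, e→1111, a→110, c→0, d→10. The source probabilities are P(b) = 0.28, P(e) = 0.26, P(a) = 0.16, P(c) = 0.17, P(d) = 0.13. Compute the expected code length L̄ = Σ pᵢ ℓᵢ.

L̄ = Σ pᵢ·ℓᵢ = 0.28·4 + 0.26·4 + 0.16·3 + 0.17·1 + 0.13·2 = 3.07 bits/symbol.

3.07 bits/symbol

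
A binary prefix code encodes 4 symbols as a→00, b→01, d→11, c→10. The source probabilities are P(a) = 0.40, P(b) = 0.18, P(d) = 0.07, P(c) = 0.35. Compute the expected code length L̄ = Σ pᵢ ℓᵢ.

2 bits/symbol

L̄ = Σ pᵢ·ℓᵢ = 0.40·2 + 0.18·2 + 0.07·2 + 0.35·2 = 2 bits/symbol.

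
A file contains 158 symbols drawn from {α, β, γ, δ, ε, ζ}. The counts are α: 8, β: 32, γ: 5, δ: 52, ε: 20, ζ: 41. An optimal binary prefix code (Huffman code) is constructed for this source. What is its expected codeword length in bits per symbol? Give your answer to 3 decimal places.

2.291 bits/symbol

Probabilities are the counts divided by 158.
Repeatedly combine the two least-probable nodes; the expected code length is the sum of the merged weights.
merge 5/158 + 4/79 → 13/158
merge 13/158 + 10/79 → 33/158
merge 16/79 + 33/158 → 65/158
merge 41/158 + 26/79 → 93/158
merge 65/158 + 93/158 → 1
L = 13/158 + 33/158 + 65/158 + 93/158 + 1 = 181/79 ≈ 2.291 bits/symbol.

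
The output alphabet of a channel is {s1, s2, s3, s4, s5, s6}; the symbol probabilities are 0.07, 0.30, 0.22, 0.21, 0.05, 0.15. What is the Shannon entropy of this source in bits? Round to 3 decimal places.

2.370 bits

H = −Σ pᵢ log₂ pᵢ.
−0.07·log₂(0.07) = 0.2686
−0.30·log₂(0.30) = 0.5211
−0.22·log₂(0.22) = 0.4806
−0.21·log₂(0.21) = 0.4728
−0.05·log₂(0.05) = 0.2161
−0.15·log₂(0.15) = 0.4105
Sum ≈ 2.3697 → 2.370 bits.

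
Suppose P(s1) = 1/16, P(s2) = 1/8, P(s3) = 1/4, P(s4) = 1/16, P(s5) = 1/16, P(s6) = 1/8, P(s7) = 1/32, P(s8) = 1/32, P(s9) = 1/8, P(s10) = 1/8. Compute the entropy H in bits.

Each probability is a power of 1/2, so log₂(1/p) is an integer.
H = Σ p·log₂(1/p) = 1/16·4 + 1/8·3 + 1/4·2 + 1/16·4 + 1/16·4 + 1/8·3 + 1/32·5 + 1/32·5 + 1/8·3 + 1/8·3 = 3.0625 bits.

3.0625 bits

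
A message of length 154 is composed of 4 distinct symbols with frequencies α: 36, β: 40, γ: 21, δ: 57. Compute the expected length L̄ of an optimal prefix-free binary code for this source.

2 bits/symbol

Probabilities are the counts divided by 154.
Repeatedly combine the two least-probable nodes; the expected code length is the sum of the merged weights.
merge 3/22 + 18/77 → 57/154
merge 20/77 + 57/154 → 97/154
merge 57/154 + 97/154 → 1
L = 57/154 + 97/154 + 1 = 2 bits/symbol.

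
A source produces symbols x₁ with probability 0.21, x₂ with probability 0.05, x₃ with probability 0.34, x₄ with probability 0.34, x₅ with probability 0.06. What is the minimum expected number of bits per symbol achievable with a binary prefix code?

2.09 bits/symbol

Repeatedly combine the two least-probable nodes; the expected code length is the sum of the merged weights.
merge 1/20 + 3/50 → 11/100
merge 11/100 + 21/100 → 8/25
merge 8/25 + 17/50 → 33/50
merge 17/50 + 33/50 → 1
L = 11/100 + 8/25 + 33/50 + 1 = 209/100 = 2.09 bits/symbol.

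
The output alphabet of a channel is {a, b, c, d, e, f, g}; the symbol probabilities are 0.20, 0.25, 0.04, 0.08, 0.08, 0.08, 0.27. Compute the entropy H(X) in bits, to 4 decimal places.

2.5347 bits

H = −Σ pᵢ log₂ pᵢ.
−0.20·log₂(0.20) = 0.4644
−0.25·log₂(0.25) = 0.5000
−0.04·log₂(0.04) = 0.1858
−0.08·log₂(0.08) = 0.2915
−0.08·log₂(0.08) = 0.2915
−0.08·log₂(0.08) = 0.2915
−0.27·log₂(0.27) = 0.5100
Sum ≈ 2.5347 → 2.5347 bits.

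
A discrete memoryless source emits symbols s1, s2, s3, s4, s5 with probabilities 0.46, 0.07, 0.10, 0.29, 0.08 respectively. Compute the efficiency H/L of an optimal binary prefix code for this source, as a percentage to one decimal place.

99.3%

Entropy H = −Σ p log₂ p ≈ 1.9255 bits.
Huffman merges: 7/100+2/25→3/20; 1/10+3/20→1/4; 1/4+29/100→27/50; 23/50+27/50→1. L = 97/50 ≈ 1.9400.
Efficiency = H/L = 1.9255/1.9400 = 99.3%.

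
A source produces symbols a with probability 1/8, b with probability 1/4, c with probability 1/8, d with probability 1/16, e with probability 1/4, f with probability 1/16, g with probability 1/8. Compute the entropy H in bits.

2.625 bits

Each probability is a power of 1/2, so log₂(1/p) is an integer.
H = Σ p·log₂(1/p) = 1/8·3 + 1/4·2 + 1/8·3 + 1/16·4 + 1/4·2 + 1/16·4 + 1/8·3 = 2.625 bits.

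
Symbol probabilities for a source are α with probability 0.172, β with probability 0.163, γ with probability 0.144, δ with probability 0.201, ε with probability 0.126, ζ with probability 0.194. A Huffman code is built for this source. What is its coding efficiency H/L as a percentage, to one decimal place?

Entropy H = −Σ p log₂ p ≈ 2.5668 bits.
Huffman merges: 63/500+18/125→27/100; 163/1000+43/250→67/200; 97/500+201/1000→79/200; 27/100+67/200→121/200; 79/200+121/200→1. L = 521/200 ≈ 2.6050.
Efficiency = H/L = 2.5668/2.6050 = 98.5%.

98.5%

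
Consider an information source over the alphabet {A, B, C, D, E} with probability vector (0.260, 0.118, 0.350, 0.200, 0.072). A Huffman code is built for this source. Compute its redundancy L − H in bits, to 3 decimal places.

Entropy H = −Σ p log₂ p ≈ 2.1369 bits.
Huffman merges: 9/125+59/500→19/100; 19/100+1/5→39/100; 13/50+7/20→61/100; 39/100+61/100→1. L = 219/100 ≈ 2.1900.
L − H = 2.1900 − 2.1369 = 0.053 bits.

0.053 bits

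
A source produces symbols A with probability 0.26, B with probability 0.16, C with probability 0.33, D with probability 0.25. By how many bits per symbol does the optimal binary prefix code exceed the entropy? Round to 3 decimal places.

Entropy H = −Σ p log₂ p ≈ 1.9561 bits.
Huffman merges: 4/25+1/4→41/100; 13/50+33/100→59/100; 41/100+59/100→1. L = 2 ≈ 2.0000.
L − H = 2.0000 − 1.9561 = 0.044 bits.

0.044 bits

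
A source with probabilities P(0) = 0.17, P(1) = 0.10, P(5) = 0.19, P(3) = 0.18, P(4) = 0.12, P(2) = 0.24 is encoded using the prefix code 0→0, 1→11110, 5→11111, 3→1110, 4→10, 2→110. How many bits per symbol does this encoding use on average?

3.3 bits/symbol

L̄ = Σ pᵢ·ℓᵢ = 0.17·1 + 0.10·5 + 0.19·5 + 0.18·4 + 0.12·2 + 0.24·3 = 3.3 bits/symbol.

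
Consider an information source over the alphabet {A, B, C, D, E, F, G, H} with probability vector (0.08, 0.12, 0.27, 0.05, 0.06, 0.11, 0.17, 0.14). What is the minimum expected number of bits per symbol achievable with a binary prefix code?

Repeatedly combine the two least-probable nodes; the expected code length is the sum of the merged weights.
merge 1/20 + 3/50 → 11/100
merge 2/25 + 11/100 → 19/100
merge 11/100 + 3/25 → 23/100
merge 7/50 + 17/100 → 31/100
merge 19/100 + 23/100 → 21/50
merge 27/100 + 31/100 → 29/50
merge 21/50 + 29/50 → 1
L = 11/100 + 19/100 + 23/100 + 31/100 + 21/50 + 29/50 + 1 = 71/25 = 2.84 bits/symbol.

2.84 bits/symbol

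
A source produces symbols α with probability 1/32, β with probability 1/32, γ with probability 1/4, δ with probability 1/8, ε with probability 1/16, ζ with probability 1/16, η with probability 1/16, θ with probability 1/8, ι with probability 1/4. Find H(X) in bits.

Each probability is a power of 1/2, so log₂(1/p) is an integer.
H = Σ p·log₂(1/p) = 1/32·5 + 1/32·5 + 1/4·2 + 1/8·3 + 1/16·4 + 1/16·4 + 1/16·4 + 1/8·3 + 1/4·2 = 2.8125 bits.

2.8125 bits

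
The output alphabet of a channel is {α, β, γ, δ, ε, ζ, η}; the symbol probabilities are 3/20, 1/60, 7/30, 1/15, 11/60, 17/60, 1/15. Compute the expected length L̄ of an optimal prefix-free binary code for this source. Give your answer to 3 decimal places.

2.533 bits/symbol

Repeatedly combine the two least-probable nodes; the expected code length is the sum of the merged weights.
merge 1/60 + 1/15 → 1/12
merge 1/15 + 1/12 → 3/20
merge 3/20 + 3/20 → 3/10
merge 11/60 + 7/30 → 5/12
merge 17/60 + 3/10 → 7/12
merge 5/12 + 7/12 → 1
L = 1/12 + 3/20 + 3/10 + 5/12 + 7/12 + 1 = 38/15 ≈ 2.533 bits/symbol.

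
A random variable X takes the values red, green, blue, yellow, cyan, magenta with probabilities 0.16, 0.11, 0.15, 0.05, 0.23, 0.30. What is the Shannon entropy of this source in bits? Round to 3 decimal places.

H = −Σ pᵢ log₂ pᵢ.
−0.16·log₂(0.16) = 0.4230
−0.11·log₂(0.11) = 0.3503
−0.15·log₂(0.15) = 0.4105
−0.05·log₂(0.05) = 0.2161
−0.23·log₂(0.23) = 0.4877
−0.30·log₂(0.30) = 0.5211
Sum ≈ 2.4087 → 2.409 bits.

2.409 bits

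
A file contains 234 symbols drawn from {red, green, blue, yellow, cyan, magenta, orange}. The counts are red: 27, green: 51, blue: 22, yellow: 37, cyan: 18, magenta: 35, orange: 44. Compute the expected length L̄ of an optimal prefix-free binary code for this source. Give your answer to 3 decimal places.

2.765 bits/symbol

Probabilities are the counts divided by 234.
Repeatedly combine the two least-probable nodes; the expected code length is the sum of the merged weights.
merge 1/13 + 11/117 → 20/117
merge 3/26 + 35/234 → 31/117
merge 37/234 + 20/117 → 77/234
merge 22/117 + 17/78 → 95/234
merge 31/117 + 77/234 → 139/234
merge 95/234 + 139/234 → 1
L = 20/117 + 31/117 + 77/234 + 95/234 + 139/234 + 1 = 647/234 ≈ 2.765 bits/symbol.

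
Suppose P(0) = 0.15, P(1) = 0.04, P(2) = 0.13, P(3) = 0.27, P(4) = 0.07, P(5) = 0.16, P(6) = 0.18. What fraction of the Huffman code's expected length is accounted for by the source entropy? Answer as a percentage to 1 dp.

98.7%

Entropy H = −Σ p log₂ p ≈ 2.6258 bits.
Huffman merges: 1/25+7/100→11/100; 11/100+13/100→6/25; 3/20+4/25→31/100; 9/50+6/25→21/50; 27/100+31/100→29/50; 21/50+29/50→1. L = 133/50 ≈ 2.6600.
Efficiency = H/L = 2.6258/2.6600 = 98.7%.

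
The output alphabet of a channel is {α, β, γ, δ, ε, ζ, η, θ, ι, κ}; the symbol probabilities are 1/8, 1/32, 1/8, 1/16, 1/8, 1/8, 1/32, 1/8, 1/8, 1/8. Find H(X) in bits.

3.1875 bits

Each probability is a power of 1/2, so log₂(1/p) is an integer.
H = Σ p·log₂(1/p) = 1/8·3 + 1/32·5 + 1/8·3 + 1/16·4 + 1/8·3 + 1/8·3 + 1/32·5 + 1/8·3 + 1/8·3 + 1/8·3 = 3.1875 bits.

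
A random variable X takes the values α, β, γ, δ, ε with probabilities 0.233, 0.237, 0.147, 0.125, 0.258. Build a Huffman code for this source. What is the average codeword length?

Repeatedly combine the two least-probable nodes; the expected code length is the sum of the merged weights.
merge 1/8 + 147/1000 → 34/125
merge 233/1000 + 237/1000 → 47/100
merge 129/500 + 34/125 → 53/100
merge 47/100 + 53/100 → 1
L = 34/125 + 47/100 + 53/100 + 1 = 284/125 = 2.272 bits/symbol.

2.272 bits/symbol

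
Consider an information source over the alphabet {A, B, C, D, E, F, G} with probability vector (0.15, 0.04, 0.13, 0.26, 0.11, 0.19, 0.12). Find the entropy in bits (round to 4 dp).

2.6568 bits

H = −Σ pᵢ log₂ pᵢ.
−0.15·log₂(0.15) = 0.4105
−0.04·log₂(0.04) = 0.1858
−0.13·log₂(0.13) = 0.3826
−0.26·log₂(0.26) = 0.5053
−0.11·log₂(0.11) = 0.3503
−0.19·log₂(0.19) = 0.4552
−0.12·log₂(0.12) = 0.3671
Sum ≈ 2.6568 → 2.6568 bits.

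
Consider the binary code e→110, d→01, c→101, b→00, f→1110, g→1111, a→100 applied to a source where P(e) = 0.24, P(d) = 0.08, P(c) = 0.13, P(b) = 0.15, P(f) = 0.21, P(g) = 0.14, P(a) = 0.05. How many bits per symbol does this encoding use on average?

L̄ = Σ pᵢ·ℓᵢ = 0.24·3 + 0.08·2 + 0.13·3 + 0.15·2 + 0.21·4 + 0.14·4 + 0.05·3 = 3.12 bits/symbol.

3.12 bits/symbol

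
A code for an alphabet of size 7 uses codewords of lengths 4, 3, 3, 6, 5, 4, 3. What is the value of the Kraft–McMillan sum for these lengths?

With common denominator 2^6 = 64: Σ 2^(−ℓᵢ) = 4/64 + 8/64 + 8/64 + 1/64 + 2/64 + 4/64 + 8/64 = 35/64 = 0.546875.

0.546875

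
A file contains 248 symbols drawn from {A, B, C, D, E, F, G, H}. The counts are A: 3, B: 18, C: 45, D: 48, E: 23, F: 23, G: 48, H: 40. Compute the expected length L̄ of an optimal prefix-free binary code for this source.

2.875 bits/symbol

Probabilities are the counts divided by 248.
Repeatedly combine the two least-probable nodes; the expected code length is the sum of the merged weights.
merge 3/248 + 9/124 → 21/248
merge 21/248 + 23/248 → 11/62
merge 23/248 + 5/31 → 63/248
merge 11/62 + 45/248 → 89/248
merge 6/31 + 6/31 → 12/31
merge 63/248 + 89/248 → 19/31
merge 12/31 + 19/31 → 1
L = 21/248 + 11/62 + 63/248 + 89/248 + 12/31 + 19/31 + 1 = 23/8 = 2.875 bits/symbol.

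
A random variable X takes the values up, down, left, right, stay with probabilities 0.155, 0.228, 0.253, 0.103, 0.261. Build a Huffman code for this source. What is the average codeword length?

2.258 bits/symbol

Repeatedly combine the two least-probable nodes; the expected code length is the sum of the merged weights.
merge 103/1000 + 31/200 → 129/500
merge 57/250 + 253/1000 → 481/1000
merge 129/500 + 261/1000 → 519/1000
merge 481/1000 + 519/1000 → 1
L = 129/500 + 481/1000 + 519/1000 + 1 = 1129/500 = 2.258 bits/symbol.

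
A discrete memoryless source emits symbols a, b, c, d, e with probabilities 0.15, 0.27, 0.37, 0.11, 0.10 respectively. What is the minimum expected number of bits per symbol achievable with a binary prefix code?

Repeatedly combine the two least-probable nodes; the expected code length is the sum of the merged weights.
merge 1/10 + 11/100 → 21/100
merge 3/20 + 21/100 → 9/25
merge 27/100 + 9/25 → 63/100
merge 37/100 + 63/100 → 1
L = 21/100 + 9/25 + 63/100 + 1 = 11/5 = 2.2 bits/symbol.

2.2 bits/symbol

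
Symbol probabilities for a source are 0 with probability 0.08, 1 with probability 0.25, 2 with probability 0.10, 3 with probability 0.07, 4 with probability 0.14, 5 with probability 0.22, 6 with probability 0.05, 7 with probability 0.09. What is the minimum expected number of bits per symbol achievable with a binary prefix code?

2.82 bits/symbol

Repeatedly combine the two least-probable nodes; the expected code length is the sum of the merged weights.
merge 1/20 + 7/100 → 3/25
merge 2/25 + 9/100 → 17/100
merge 1/10 + 3/25 → 11/50
merge 7/50 + 17/100 → 31/100
merge 11/50 + 11/50 → 11/25
merge 1/4 + 31/100 → 14/25
merge 11/25 + 14/25 → 1
L = 3/25 + 17/100 + 11/50 + 31/100 + 11/25 + 14/25 + 1 = 141/50 = 2.82 bits/symbol.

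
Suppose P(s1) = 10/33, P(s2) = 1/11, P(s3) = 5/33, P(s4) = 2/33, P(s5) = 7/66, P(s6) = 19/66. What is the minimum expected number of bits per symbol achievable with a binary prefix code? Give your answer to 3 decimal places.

Repeatedly combine the two least-probable nodes; the expected code length is the sum of the merged weights.
merge 2/33 + 1/11 → 5/33
merge 7/66 + 5/33 → 17/66
merge 5/33 + 17/66 → 9/22
merge 19/66 + 10/33 → 13/22
merge 9/22 + 13/22 → 1
L = 5/33 + 17/66 + 9/22 + 13/22 + 1 = 53/22 ≈ 2.409 bits/symbol.

2.409 bits/symbol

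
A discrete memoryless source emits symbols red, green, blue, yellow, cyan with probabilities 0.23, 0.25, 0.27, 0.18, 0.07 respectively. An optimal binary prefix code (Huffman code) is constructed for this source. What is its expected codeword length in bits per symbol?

Repeatedly combine the two least-probable nodes; the expected code length is the sum of the merged weights.
merge 7/100 + 9/50 → 1/4
merge 23/100 + 1/4 → 12/25
merge 1/4 + 27/100 → 13/25
merge 12/25 + 13/25 → 1
L = 1/4 + 12/25 + 13/25 + 1 = 9/4 = 2.25 bits/symbol.

2.25 bits/symbol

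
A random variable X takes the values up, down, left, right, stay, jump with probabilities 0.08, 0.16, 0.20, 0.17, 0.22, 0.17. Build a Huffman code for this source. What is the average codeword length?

Repeatedly combine the two least-probable nodes; the expected code length is the sum of the merged weights.
merge 2/25 + 4/25 → 6/25
merge 17/100 + 17/100 → 17/50
merge 1/5 + 11/50 → 21/50
merge 6/25 + 17/50 → 29/50
merge 21/50 + 29/50 → 1
L = 6/25 + 17/50 + 21/50 + 29/50 + 1 = 129/50 = 2.58 bits/symbol.

2.58 bits/symbol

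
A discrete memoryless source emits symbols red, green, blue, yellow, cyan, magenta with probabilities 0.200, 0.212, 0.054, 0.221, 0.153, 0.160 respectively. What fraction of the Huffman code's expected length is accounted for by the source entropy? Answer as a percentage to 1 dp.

Entropy H = −Σ p log₂ p ≈ 2.4849 bits.
Huffman merges: 27/500+153/1000→207/1000; 4/25+1/5→9/25; 207/1000+53/250→419/1000; 221/1000+9/25→581/1000; 419/1000+581/1000→1. L = 2567/1000 ≈ 2.5670.
Efficiency = H/L = 2.4849/2.5670 = 96.8%.

96.8%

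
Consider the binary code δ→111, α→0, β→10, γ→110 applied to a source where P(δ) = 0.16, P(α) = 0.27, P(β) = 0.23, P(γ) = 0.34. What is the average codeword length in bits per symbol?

2.23 bits/symbol

L̄ = Σ pᵢ·ℓᵢ = 0.16·3 + 0.27·1 + 0.23·2 + 0.34·3 = 2.23 bits/symbol.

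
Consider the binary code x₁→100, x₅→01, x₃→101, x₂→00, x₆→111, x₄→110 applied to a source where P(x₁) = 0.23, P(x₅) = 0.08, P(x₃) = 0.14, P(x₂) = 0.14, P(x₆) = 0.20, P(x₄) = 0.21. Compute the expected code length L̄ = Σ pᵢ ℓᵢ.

2.78 bits/symbol

L̄ = Σ pᵢ·ℓᵢ = 0.23·3 + 0.08·2 + 0.14·3 + 0.14·2 + 0.20·3 + 0.21·3 = 2.78 bits/symbol.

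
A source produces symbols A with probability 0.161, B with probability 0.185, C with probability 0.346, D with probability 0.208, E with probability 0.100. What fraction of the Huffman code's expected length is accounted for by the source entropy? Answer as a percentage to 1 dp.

97.6%

Entropy H = −Σ p log₂ p ≈ 2.2077 bits.
Huffman merges: 1/10+161/1000→261/1000; 37/200+26/125→393/1000; 261/1000+173/500→607/1000; 393/1000+607/1000→1. L = 2261/1000 ≈ 2.2610.
Efficiency = H/L = 2.2077/2.2610 = 97.6%.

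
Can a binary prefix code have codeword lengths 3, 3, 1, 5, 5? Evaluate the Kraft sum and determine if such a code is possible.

0.8125; yes

With common denominator 2^5 = 32: Σ 2^(−ℓᵢ) = 4/32 + 4/32 + 16/32 + 1/32 + 1/32 = 26/32 = 0.8125.
Kraft's inequality requires Σ ≤ 1; here Σ = 0.8125 ≤ 1, so such a prefix code exists.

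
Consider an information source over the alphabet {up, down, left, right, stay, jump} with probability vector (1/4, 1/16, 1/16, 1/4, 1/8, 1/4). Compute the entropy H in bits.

2.375 bits

Each probability is a power of 1/2, so log₂(1/p) is an integer.
H = Σ p·log₂(1/p) = 1/4·2 + 1/16·4 + 1/16·4 + 1/4·2 + 1/8·3 + 1/4·2 = 2.375 bits.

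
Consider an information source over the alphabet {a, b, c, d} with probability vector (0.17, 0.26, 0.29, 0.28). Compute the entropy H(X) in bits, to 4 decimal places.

1.9720 bits

H = −Σ pᵢ log₂ pᵢ.
−0.17·log₂(0.17) = 0.4346
−0.26·log₂(0.26) = 0.5053
−0.29·log₂(0.29) = 0.5179
−0.28·log₂(0.28) = 0.5142
Sum ≈ 1.9720 → 1.9720 bits.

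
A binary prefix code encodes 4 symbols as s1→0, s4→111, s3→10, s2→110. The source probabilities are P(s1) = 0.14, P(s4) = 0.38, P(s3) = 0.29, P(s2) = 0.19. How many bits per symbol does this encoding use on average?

L̄ = Σ pᵢ·ℓᵢ = 0.14·1 + 0.38·3 + 0.29·2 + 0.19·3 = 2.43 bits/symbol.

2.43 bits/symbol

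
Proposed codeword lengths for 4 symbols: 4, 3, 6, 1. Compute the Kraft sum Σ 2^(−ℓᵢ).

0.703125

With common denominator 2^6 = 64: Σ 2^(−ℓᵢ) = 4/64 + 8/64 + 1/64 + 32/64 = 45/64 = 0.703125.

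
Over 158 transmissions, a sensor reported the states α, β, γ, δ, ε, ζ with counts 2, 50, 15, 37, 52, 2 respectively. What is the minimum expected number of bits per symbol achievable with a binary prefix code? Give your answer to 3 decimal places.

2.146 bits/symbol

Probabilities are the counts divided by 158.
Repeatedly combine the two least-probable nodes; the expected code length is the sum of the merged weights.
merge 1/79 + 1/79 → 2/79
merge 2/79 + 15/158 → 19/158
merge 19/158 + 37/158 → 28/79
merge 25/79 + 26/79 → 51/79
merge 28/79 + 51/79 → 1
L = 2/79 + 19/158 + 28/79 + 51/79 + 1 = 339/158 ≈ 2.146 bits/symbol.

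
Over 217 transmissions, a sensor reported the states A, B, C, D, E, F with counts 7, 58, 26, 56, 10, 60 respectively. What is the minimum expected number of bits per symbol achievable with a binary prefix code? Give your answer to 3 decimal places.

2.276 bits/symbol

Probabilities are the counts divided by 217.
Repeatedly combine the two least-probable nodes; the expected code length is the sum of the merged weights.
merge 1/31 + 10/217 → 17/217
merge 17/217 + 26/217 → 43/217
merge 43/217 + 8/31 → 99/217
merge 58/217 + 60/217 → 118/217
merge 99/217 + 118/217 → 1
L = 17/217 + 43/217 + 99/217 + 118/217 + 1 = 494/217 ≈ 2.276 bits/symbol.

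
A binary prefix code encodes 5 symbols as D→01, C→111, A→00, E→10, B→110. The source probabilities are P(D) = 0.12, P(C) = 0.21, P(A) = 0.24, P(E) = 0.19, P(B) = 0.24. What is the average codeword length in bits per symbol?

L̄ = Σ pᵢ·ℓᵢ = 0.12·2 + 0.21·3 + 0.24·2 + 0.19·2 + 0.24·3 = 2.45 bits/symbol.

2.45 bits/symbol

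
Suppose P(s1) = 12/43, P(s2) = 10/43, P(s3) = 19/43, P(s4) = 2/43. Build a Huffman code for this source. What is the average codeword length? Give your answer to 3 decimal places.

Repeatedly combine the two least-probable nodes; the expected code length is the sum of the merged weights.
merge 2/43 + 10/43 → 12/43
merge 12/43 + 12/43 → 24/43
merge 19/43 + 24/43 → 1
L = 12/43 + 24/43 + 1 = 79/43 ≈ 1.837 bits/symbol.

1.837 bits/symbol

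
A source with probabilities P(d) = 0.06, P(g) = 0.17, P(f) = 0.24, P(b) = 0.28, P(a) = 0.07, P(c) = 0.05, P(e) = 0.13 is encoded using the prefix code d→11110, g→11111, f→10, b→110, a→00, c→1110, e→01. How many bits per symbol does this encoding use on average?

L̄ = Σ pᵢ·ℓᵢ = 0.06·5 + 0.17·5 + 0.24·2 + 0.28·3 + 0.07·2 + 0.05·4 + 0.13·2 = 3.07 bits/symbol.

3.07 bits/symbol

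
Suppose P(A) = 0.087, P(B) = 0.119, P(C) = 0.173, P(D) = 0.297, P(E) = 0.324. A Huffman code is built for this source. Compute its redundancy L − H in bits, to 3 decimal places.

0.049 bits

Entropy H = −Σ p log₂ p ≈ 2.1568 bits.
Huffman merges: 87/1000+119/1000→103/500; 173/1000+103/500→379/1000; 297/1000+81/250→621/1000; 379/1000+621/1000→1. L = 1103/500 ≈ 2.2060.
L − H = 2.2060 − 2.1568 = 0.049 bits.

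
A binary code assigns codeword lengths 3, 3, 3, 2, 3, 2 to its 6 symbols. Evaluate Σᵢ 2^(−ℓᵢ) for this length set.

With common denominator 2^3 = 8: Σ 2^(−ℓᵢ) = 1/8 + 1/8 + 1/8 + 2/8 + 1/8 + 2/8 = 8/8 = 1.

1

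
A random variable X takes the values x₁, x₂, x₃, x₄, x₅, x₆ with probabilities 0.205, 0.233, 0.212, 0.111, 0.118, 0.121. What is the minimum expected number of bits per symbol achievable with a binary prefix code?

Repeatedly combine the two least-probable nodes; the expected code length is the sum of the merged weights.
merge 111/1000 + 59/500 → 229/1000
merge 121/1000 + 41/200 → 163/500
merge 53/250 + 229/1000 → 441/1000
merge 233/1000 + 163/500 → 559/1000
merge 441/1000 + 559/1000 → 1
L = 229/1000 + 163/500 + 441/1000 + 559/1000 + 1 = 511/200 = 2.555 bits/symbol.

2.555 bits/symbol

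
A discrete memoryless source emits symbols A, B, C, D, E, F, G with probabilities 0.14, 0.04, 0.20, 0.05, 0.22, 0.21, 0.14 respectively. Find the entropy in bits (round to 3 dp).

2.614 bits

H = −Σ pᵢ log₂ pᵢ.
−0.14·log₂(0.14) = 0.3971
−0.04·log₂(0.04) = 0.1858
−0.20·log₂(0.20) = 0.4644
−0.05·log₂(0.05) = 0.2161
−0.22·log₂(0.22) = 0.4806
−0.21·log₂(0.21) = 0.4728
−0.14·log₂(0.14) = 0.3971
Sum ≈ 2.6139 → 2.614 bits.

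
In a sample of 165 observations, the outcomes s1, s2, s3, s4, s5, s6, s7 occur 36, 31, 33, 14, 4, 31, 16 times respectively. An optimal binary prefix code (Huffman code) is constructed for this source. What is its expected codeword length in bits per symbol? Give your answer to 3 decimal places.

2.691 bits/symbol

Probabilities are the counts divided by 165.
Repeatedly combine the two least-probable nodes; the expected code length is the sum of the merged weights.
merge 4/165 + 14/165 → 6/55
merge 16/165 + 6/55 → 34/165
merge 31/165 + 31/165 → 62/165
merge 1/5 + 34/165 → 67/165
merge 12/55 + 62/165 → 98/165
merge 67/165 + 98/165 → 1
L = 6/55 + 34/165 + 62/165 + 67/165 + 98/165 + 1 = 148/55 ≈ 2.691 bits/symbol.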